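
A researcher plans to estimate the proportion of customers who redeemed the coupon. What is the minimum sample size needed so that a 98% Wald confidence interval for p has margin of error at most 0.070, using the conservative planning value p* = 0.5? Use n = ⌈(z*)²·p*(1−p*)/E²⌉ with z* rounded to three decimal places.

n = 277

For 98% confidence, z* = 2.326.
p*(1−p*) = 0.50·0.50 = 0.2500.
(z*)²·p*(1−p*)/E² = 5.410276·0.2500/0.004900 = 276.034.
⌈276.034⌉ = 277.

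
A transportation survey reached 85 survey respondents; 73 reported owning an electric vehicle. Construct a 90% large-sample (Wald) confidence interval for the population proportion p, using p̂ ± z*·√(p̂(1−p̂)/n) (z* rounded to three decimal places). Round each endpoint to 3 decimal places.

(0.797, 0.921)

Sample proportion p̂ = 73/85 = 0.85882.
Standard error of p̂: √(0.121246/85) = √0.001426420 = 0.037768.
For 90% confidence, z* = 1.645.
Margin of error: 1.645 × 0.037768 = 0.06213.
CI: 0.85882 ± 0.06213 = (0.797, 0.921).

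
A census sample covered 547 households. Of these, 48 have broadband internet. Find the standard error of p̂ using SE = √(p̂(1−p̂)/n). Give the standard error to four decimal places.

With x = 48 successes in n = 547, p̂ = 0.08775.
p̂(1−p̂) = 0.080050.
SE = √(0.080050/547) = 0.0121.

SE = 0.0121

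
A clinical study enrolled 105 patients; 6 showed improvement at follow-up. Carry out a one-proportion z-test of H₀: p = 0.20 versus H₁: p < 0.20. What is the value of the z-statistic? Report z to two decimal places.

Sample proportion p̂ = 6/105 = 0.05714.
SE₀ = √(0.20·0.80/105) = 0.039036.
z = (0.05714 − 0.20)/0.039036 = -0.14286/0.039036 = -3.66.

z = -3.66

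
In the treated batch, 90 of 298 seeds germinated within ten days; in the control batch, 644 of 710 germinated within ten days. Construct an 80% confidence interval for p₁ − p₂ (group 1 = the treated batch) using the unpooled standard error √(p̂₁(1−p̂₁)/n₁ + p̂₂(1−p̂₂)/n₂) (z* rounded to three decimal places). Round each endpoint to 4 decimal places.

p̂₁ = 90/298 = 0.30201, p̂₂ = 644/710 = 0.90704; p̂₁ − p̂₂ = -0.60503.
Unpooled SE = √(p̂₁(1−p̂₁)/n₁ + p̂₂(1−p̂₂)/n₂) = √(0.000707387 + 0.000118756) = 0.028743.
For 80% confidence, z* = 1.282. Margin of error = 0.03685.
CI: -0.60503 ± 0.03685 = (-0.6419, -0.5682).

(-0.6419, -0.5682)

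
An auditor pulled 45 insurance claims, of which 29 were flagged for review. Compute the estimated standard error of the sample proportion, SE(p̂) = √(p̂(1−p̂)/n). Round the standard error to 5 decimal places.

SE = 0.07136

With x = 29 successes in n = 45, p̂ = 0.64444.
p̂(1−p̂) = 0.229137.
Dividing by n and taking the root: √0.005091933 = 0.07136.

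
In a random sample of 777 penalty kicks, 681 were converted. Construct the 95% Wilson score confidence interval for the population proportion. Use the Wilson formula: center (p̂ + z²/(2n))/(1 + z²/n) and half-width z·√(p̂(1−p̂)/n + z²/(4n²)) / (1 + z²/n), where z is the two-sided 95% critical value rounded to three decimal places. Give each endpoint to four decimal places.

(0.8514, 0.8978)

p̂ = 681/777 = 0.87645; z = 1.960, so z² = 3.841600.
Denominator 1 + z²/n = 1 + 3.841600/777 = 1.004944.
Adjusted center: (0.87645 + z²/(2n))/1.004944 = 0.87460.
Radicand: p̂(1−p̂)/n + z²/(4n²) = 0.000139366 + 0.000001591 = 0.000140957.
Half-width = z·√(radicand)/denom = 1.960·0.011873/1.004944 = 0.02316.
CI: 0.87460 ± 0.02316 = (0.8514, 0.8978).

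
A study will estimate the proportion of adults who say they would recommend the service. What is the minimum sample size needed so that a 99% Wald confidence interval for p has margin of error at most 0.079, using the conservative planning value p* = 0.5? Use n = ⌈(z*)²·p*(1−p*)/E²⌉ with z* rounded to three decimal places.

z* = 2.576 at the 99% level.
p*(1−p*) = 0.50·0.50 = 0.2500.
(z*)²·p*(1−p*)/E² = 6.635776·0.2500/0.006241 = 265.814.
⌈265.814⌉ = 266.

n = 266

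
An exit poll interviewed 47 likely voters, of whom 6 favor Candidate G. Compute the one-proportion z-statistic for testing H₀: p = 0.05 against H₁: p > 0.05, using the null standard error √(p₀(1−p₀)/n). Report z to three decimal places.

z = 2.443

With x = 6 successes in n = 47, p̂ = 0.12766.
Under H₀, SE = √(p₀(1−p₀)/n) = √(0.05·0.95/47) = √0.001010638 = 0.031791.
Test statistic: z = 0.07766/0.031791 = 2.443.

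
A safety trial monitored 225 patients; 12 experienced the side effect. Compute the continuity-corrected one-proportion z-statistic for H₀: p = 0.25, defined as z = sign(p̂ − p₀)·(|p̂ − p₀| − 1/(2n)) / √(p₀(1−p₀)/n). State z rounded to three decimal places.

z = -6.736

The sample proportion is 12/225 = 0.05333. p̂ − p₀ = -0.196667.
1/(2n) = 0.002222.
Corrected numerator: |-0.196667| − 0.002222 = 0.194445.
Under H₀, SE = √(p₀(1−p₀)/n) = √(0.25·0.75/225) = √0.000833333 = 0.028868.
z = −0.194445/0.028868 = -6.736.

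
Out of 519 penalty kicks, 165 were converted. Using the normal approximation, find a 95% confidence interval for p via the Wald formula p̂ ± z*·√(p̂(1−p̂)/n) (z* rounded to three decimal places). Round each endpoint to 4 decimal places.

The sample proportion is 165/519 = 0.31792.
Standard error of p̂: √(0.216847/519) = √0.000417816 = 0.020441.
z* = 1.960 at the 95% level.
Margin of error: 1.960 × 0.020441 = 0.04006.
So the interval runs from 0.2779 to 0.3580.

(0.2779, 0.3580)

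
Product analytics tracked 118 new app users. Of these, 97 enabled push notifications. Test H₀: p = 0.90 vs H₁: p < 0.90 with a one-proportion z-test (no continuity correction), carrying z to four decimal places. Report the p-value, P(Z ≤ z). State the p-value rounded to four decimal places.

p-value = 0.0024

The sample proportion is 97/118 = 0.82203.
SE₀ = √(0.90·0.10/118) = 0.027617.
z = (p̂ − p₀)/SE = (97/118 − 0.90)/0.027617 ≈ -2.8231.
From the standard normal, P(Z ≤ z) = 0.0024.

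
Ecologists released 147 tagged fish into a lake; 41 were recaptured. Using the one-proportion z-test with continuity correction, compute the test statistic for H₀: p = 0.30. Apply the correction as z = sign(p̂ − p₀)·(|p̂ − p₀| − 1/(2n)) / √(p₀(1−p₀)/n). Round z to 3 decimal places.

z = -0.468

The sample proportion is 41/147 = 0.27891. p̂ − p₀ = -0.021088.
1/(2n) = 0.003401.
Corrected numerator: |-0.021088| − 0.003401 = 0.017687.
SE₀ = √(0.30·0.70/147) = 0.037796.
z = (−)0.017687/0.037796 = -0.468.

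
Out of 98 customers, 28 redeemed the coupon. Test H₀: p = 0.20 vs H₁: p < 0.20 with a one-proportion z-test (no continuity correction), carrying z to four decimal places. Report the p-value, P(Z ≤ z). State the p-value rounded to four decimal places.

p-value = 0.9831

With x = 28 successes in n = 98, p̂ = 0.28571.
Under H₀, SE = √(p₀(1−p₀)/n) = √(0.20·0.80/98) = √0.001632653 = 0.040406.
z = (p̂ − p₀)/SE = (28/98 − 0.20)/0.040406 ≈ 2.1213.
From the standard normal, P(Z ≤ z) = 0.9831.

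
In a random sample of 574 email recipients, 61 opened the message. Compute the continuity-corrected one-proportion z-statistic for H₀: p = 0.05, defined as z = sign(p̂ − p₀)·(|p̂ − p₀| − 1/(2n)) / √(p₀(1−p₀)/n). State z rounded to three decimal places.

The sample proportion is 61/574 = 0.10627. p̂ − p₀ = 0.056272.
1/(2n) = 0.000871.
Corrected numerator: |0.056272| − 0.000871 = 0.055401.
SE₀ = √(0.05·0.95/574) = 0.009097.
z = (+)0.055401/0.009097 = 6.090.

z = 6.090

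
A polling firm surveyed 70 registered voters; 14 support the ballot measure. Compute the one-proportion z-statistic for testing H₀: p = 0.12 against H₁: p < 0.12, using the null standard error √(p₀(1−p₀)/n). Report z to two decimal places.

z = 2.06

The sample proportion is 14/70 = 0.20000.
Under H₀, SE = √(p₀(1−p₀)/n) = √(0.12·0.88/70) = √0.001508571 = 0.038840.
Test statistic: z = 0.08000/0.038840 = 2.06.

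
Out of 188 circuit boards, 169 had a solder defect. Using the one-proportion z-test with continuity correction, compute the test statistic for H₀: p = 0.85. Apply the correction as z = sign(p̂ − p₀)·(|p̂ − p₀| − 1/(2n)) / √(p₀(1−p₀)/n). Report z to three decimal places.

With x = 169 successes in n = 188, p̂ = 0.89894. p̂ − p₀ = 0.048936.
1/(2n) = 0.002660.
Corrected numerator: |0.048936| − 0.002660 = 0.046276.
Under H₀, SE = √(p₀(1−p₀)/n) = √(0.85·0.15/188) = √0.000678191 = 0.026042.
z = +0.046276/0.026042 = 1.777.

z = 1.777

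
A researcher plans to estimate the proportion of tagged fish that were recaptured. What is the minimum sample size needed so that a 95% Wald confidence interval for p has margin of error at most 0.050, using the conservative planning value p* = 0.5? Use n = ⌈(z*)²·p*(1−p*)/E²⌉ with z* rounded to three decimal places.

n = 385

z* = 1.960 at the 95% level.
p*(1−p*) = 0.2500.
(z*)²·p*(1−p*)/E² = 3.841600·0.2500/0.002500 = 384.160.
Rounding up, n = 385.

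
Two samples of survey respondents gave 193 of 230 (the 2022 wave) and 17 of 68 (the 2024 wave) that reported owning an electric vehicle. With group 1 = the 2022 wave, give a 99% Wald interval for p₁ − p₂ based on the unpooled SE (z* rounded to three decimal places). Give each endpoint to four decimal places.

p̂₁ = 0.83913, p̂₂ = 0.25000, so the observed difference is 0.58913.
Unpooled SE = √(p̂₁(1−p̂₁)/n₁ + p̂₂(1−p̂₂)/n₂) = √(0.000586915 + 0.002757353) = 0.057830.
The 99% critical value is z* = 2.576. Margin = 2.576·0.057830 = 0.14897.
So the interval runs from 0.4402 to 0.7381.

(0.4402, 0.7381)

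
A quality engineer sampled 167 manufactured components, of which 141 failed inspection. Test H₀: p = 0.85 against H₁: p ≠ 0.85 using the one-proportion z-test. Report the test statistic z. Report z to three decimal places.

z = -0.206

With x = 141 successes in n = 167, p̂ = 0.84431.
Under H₀, SE = √(p₀(1−p₀)/n) = √(0.85·0.15/167) = √0.000763473 = 0.027631.
z = (p̂ − p₀)/SE = (0.84431 − 0.85)/0.027631 = -0.206.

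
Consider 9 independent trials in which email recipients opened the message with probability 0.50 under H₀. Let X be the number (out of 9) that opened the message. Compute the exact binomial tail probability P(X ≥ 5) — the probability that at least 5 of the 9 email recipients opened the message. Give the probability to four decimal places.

P = 0.5000

X ~ Binomial(n=9, p=0.50).
P(X ≥ 5) = Σ_{j=5}^{9} C(9,j)·0.50^j·0.50^{9−j}.
= 0.246094 + 0.164062 + 0.070312 + 0.017578 + 0.001953 = 0.5000.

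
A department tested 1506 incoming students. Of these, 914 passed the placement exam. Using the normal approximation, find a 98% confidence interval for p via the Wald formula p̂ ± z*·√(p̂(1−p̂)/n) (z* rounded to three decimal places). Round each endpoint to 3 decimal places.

(0.578, 0.636)

The sample proportion is 914/1506 = 0.60691.
SE(p̂) = √(0.60691·0.39309/1506) = 0.012586.
z* = 2.326 at the 98% level.
Margin = 2.326·0.012586 = 0.02928.
Interval: 0.60691 ± 0.02928 → (0.578, 0.636).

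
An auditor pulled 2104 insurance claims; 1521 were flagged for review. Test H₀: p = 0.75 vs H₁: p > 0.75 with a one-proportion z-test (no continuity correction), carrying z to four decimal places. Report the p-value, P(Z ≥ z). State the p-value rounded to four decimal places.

The sample proportion is 1521/2104 = 0.72291.
Under H₀, SE = √(p₀(1−p₀)/n) = √(0.75·0.25/2104) = √0.000089116 = 0.009440.
Test statistic (full precision, shown to 4 dp): z = (1521/2104 − 0.75)/SE₀ ≈ -2.8698.
p-value = P(Z ≥ z) with z = -2.8698 → 0.9979.

p-value = 0.9979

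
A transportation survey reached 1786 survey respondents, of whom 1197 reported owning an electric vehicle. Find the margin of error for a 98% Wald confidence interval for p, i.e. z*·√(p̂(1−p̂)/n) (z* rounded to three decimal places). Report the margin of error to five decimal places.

Sample proportion p̂ = 1197/1786 = 0.67021.
SE(p̂) = √(0.67021·0.32979/1786) = 0.011125.
For 98% confidence, z* = 2.326.
Margin of error = z*·SE = 2.326 × 0.011125 = 0.02588.

ME = 0.02588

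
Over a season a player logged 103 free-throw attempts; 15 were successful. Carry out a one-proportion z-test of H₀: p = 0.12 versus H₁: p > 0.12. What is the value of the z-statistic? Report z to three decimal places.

z = 0.800

With x = 15 successes in n = 103, p̂ = 0.14563.
Null standard error: √(0.12·0.88/103) = √0.001025243 = 0.032019.
z = (0.14563 − 0.12)/0.032019 = 0.02563/0.032019 = 0.800.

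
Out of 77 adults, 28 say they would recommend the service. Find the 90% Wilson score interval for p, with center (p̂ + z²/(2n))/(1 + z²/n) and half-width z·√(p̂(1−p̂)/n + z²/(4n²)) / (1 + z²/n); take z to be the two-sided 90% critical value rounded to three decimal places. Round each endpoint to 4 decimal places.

Here p̂ = 28/77 = 0.36364 and z = 1.645 (z² = 2.706025).
Denominator 1 + z²/n = 1 + 2.706025/77 = 1.035143.
Adjusted center: (0.36364 + z²/(2n))/1.035143 = 0.36827.
Radicand: p̂(1−p̂)/n + z²/(4n²) = 0.003005259 + 0.000114101 = 0.003119360.
Half-width = z·√(radicand)/denom = 1.645·0.055851/1.035143 = 0.08876.
Interval: 0.36827 ± 0.08876 → (0.2795, 0.4570).

(0.2795, 0.4570)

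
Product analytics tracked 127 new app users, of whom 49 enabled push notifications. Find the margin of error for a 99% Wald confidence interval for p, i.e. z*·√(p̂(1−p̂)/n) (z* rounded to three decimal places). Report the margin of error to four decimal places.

ME = 0.1113

The sample proportion is 49/127 = 0.38583.
SE(p̂) = √(0.38583·0.61417/127) = 0.043196.
The 99% critical value is z* = 2.576.
ME = 2.576·0.043196 = 0.1113.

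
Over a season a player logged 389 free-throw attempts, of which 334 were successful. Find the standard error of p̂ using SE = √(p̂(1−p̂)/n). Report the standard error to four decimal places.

Sample proportion p̂ = 334/389 = 0.85861.
p̂(1−p̂) = 0.85861·0.14139 = 0.121399.
SE = √(0.121399/389) = 0.0177.

SE = 0.0177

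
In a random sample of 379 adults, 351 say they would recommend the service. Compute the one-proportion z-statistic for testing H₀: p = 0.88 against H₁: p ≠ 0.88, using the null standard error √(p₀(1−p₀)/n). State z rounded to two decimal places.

The sample proportion is 351/379 = 0.92612.
SE₀ = √(0.88·0.12/379) = 0.016692.
z = (p̂ − p₀)/SE = (0.92612 − 0.88)/0.016692 = 2.76.

z = 2.76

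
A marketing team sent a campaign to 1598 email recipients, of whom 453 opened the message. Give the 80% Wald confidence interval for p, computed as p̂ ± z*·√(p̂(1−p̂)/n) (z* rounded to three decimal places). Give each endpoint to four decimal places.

With x = 453 successes in n = 1598, p̂ = 0.28348.
Standard error of p̂: √(0.203119/1598) = √0.000127108 = 0.011274.
z* = 1.282 at the 80% level.
Margin = 1.282·0.011274 = 0.01445.
CI: 0.28348 ± 0.01445 = (0.2690, 0.2979).

(0.2690, 0.2979)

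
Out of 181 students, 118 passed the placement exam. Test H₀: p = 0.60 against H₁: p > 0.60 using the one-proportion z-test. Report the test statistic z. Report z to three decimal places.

z = 1.426

Sample proportion p̂ = 118/181 = 0.65193.
Under H₀, SE = √(p₀(1−p₀)/n) = √(0.60·0.40/181) = √0.001325967 = 0.036414.
Test statistic: z = 0.05193/0.036414 = 1.426.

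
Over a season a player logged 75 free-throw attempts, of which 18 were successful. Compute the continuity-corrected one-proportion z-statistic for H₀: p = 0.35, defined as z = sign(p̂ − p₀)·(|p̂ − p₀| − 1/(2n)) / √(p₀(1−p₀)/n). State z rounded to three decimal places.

z = -1.876

With x = 18 successes in n = 75, p̂ = 0.24000. p̂ − p₀ = -0.110000.
Continuity correction 1/(2n) = 1/150 = 0.006667.
Corrected numerator: |-0.110000| − 0.006667 = 0.103333.
Under H₀, SE = √(p₀(1−p₀)/n) = √(0.35·0.65/75) = √0.003033333 = 0.055076.
z = (−)0.103333/0.055076 = -1.876.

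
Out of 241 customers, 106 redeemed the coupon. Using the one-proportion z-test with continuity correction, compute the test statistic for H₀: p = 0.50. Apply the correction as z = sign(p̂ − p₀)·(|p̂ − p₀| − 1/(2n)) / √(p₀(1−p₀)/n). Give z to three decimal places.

z = -1.804

Sample proportion p̂ = 106/241 = 0.43983. p̂ − p₀ = -0.060166.
Continuity correction 1/(2n) = 1/482 = 0.002075.
Corrected numerator: |-0.060166| − 0.002075 = 0.058091.
Under H₀, SE = √(p₀(1−p₀)/n) = √(0.50·0.50/241) = √0.001037344 = 0.032208.
z = −0.058091/0.032208 = -1.804.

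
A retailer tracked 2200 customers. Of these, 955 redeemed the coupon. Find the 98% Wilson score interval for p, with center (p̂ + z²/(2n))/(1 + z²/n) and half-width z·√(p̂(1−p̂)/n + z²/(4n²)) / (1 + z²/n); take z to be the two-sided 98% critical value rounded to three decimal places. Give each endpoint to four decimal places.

(0.4097, 0.4588)

Here p̂ = 955/2200 = 0.43409 and z = 2.326 (z² = 5.410276).
1 + z²/n = 1.002459.
Center = (0.43409 + 0.001230)/1.002459 = 0.43425.
Radicand: p̂(1−p̂)/n + z²/(4n²) = 0.000111662 + 0.000000279 = 0.000111941.
Half-width = 2.326·√0.000111941/1.002459 = 0.02455.
So the interval runs from 0.4097 to 0.4588.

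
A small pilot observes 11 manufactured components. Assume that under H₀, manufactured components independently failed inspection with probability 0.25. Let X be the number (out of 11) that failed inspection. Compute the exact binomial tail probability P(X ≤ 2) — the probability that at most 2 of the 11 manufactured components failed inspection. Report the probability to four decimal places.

X is binomial with n = 11 and p = 0.25.
P(X ≤ 2) = C(11,0)·0.25^0·0.75^11 + C(11,1)·0.25^1·0.75^10 + C(11,2)·0.25^2·0.75^9.
= 0.042235 + 0.154862 + 0.258104 = 0.4552.

P = 0.4552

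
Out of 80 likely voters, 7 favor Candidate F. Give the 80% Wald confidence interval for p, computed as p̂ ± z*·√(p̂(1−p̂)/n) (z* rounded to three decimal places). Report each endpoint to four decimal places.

(0.0470, 0.1280)

Sample proportion p̂ = 7/80 = 0.08750.
SE(p̂) = √(0.08750·0.91250/80) = 0.031592.
For 80% confidence, z* = 1.282.
Margin of error: 1.282 × 0.031592 = 0.04050.
CI: 0.08750 ± 0.04050 = (0.0470, 0.1280).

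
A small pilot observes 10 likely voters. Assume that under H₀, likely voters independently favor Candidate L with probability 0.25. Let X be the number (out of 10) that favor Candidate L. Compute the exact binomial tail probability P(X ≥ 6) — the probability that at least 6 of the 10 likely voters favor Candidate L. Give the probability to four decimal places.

P = 0.0197

X is binomial with n = 10 and p = 0.25.
P(X ≥ 6) = Σ_{j=6}^{10} C(10,j)·0.25^j·0.75^{10−j}.
= 0.016222 + 0.003090 + 0.000386 + 0.000029 + 0.000001 = 0.0197.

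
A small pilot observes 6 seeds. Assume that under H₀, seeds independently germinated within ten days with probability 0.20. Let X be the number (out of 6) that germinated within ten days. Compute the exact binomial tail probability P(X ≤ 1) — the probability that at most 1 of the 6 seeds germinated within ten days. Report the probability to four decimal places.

P = 0.6554

X is binomial with n = 6 and p = 0.20.
P(X ≤ 1) = C(6,0)·0.20^0·0.80^6 + C(6,1)·0.20^1·0.80^5.
= 0.262144 + 0.393216 = 0.6554.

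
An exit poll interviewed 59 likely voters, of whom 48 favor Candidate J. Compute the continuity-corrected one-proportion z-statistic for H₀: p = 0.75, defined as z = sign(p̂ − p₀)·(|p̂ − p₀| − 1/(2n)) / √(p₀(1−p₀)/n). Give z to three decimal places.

z = 0.977

p̂ = 48/59 = 0.81356. p̂ − p₀ = 0.063559.
1/(2n) = 0.008475.
Corrected numerator: |0.063559| − 0.008475 = 0.055084.
Null standard error: √(0.75·0.25/59) = √0.003177966 = 0.056373.
z = (+)0.055084/0.056373 = 0.977.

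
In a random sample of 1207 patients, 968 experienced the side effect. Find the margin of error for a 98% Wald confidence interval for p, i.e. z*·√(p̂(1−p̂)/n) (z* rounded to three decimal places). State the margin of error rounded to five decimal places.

ME = 0.02668

p̂ = 968/1207 = 0.80199.
Standard error of p̂: √(0.158803/1207) = √0.000131568 = 0.011470.
For 98% confidence, z* = 2.326.
Margin of error = z*·SE = 2.326 × 0.011470 = 0.02668.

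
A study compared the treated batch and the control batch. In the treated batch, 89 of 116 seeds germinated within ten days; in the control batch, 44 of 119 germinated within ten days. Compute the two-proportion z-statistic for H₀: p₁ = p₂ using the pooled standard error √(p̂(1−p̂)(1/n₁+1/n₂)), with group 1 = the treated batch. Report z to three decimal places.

p̂₁ = 89/116 = 0.76724, p̂₂ = 44/119 = 0.36975.
Pooled p̂ = (89+44)/(116+119) = 133/235 = 0.56596.
Pooled SE = √[0.2456496·0.01702405] ≈ 0.064668.
z = 0.39749/0.064668 = 6.147.

z = 6.147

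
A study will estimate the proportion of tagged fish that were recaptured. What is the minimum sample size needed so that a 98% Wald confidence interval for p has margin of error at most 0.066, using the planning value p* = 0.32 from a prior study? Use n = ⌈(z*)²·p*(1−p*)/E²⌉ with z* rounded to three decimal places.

n = 271

For 98% confidence, z* = 2.326.
p*(1−p*) = 0.32·0.68 = 0.2176.
(z*)²·p*(1−p*)/E² = 5.410276·0.2176/0.004356 = 270.265.
⌈270.265⌉ = 271.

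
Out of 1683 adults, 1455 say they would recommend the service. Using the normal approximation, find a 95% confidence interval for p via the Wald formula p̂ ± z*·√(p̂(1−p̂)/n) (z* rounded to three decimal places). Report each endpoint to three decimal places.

(0.848, 0.881)

Sample proportion p̂ = 1455/1683 = 0.86453.
Standard error of p̂: √(0.117120/1683) = √0.000069590 = 0.008342.
The 95% critical value is z* = 1.960.
Margin = 1.960·0.008342 = 0.01635.
So the interval runs from 0.848 to 0.881.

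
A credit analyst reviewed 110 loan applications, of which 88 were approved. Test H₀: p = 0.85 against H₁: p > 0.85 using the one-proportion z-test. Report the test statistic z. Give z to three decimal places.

z = -1.469

With x = 88 successes in n = 110, p̂ = 0.80000.
Under H₀, SE = √(p₀(1−p₀)/n) = √(0.85·0.15/110) = √0.001159091 = 0.034045.
z = (0.80000 − 0.85)/0.034045 = -0.05000/0.034045 = -1.469.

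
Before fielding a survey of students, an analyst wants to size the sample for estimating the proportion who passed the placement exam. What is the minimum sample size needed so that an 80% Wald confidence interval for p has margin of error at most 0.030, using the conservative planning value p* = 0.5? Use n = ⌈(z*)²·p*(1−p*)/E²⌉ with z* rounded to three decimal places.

n = 457

z* = 1.282 at the 80% level.
p*(1−p*) = 0.50·0.50 = 0.2500.
Required n before rounding: 1.643524 × 0.2500 / 0.030² = 456.534.
⌈456.534⌉ = 457.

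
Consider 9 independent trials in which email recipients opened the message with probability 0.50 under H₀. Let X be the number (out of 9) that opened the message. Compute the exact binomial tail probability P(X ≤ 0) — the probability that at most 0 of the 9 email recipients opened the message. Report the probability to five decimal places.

X is binomial with n = 9 and p = 0.50.
P(X ≤ 0) = C(9,0)·0.50^0·0.50^9.
= 0.001953 = 0.00195.

P = 0.00195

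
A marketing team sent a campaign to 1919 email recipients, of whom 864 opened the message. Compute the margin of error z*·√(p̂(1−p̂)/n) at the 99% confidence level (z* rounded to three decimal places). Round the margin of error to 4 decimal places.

ME = 0.0293

The sample proportion is 864/1919 = 0.45023.
SE = √(p̂(1−p̂)/n) = √(0.247523/1919) = 0.011357.
The 99% critical value is z* = 2.576.
So ME = 0.0293.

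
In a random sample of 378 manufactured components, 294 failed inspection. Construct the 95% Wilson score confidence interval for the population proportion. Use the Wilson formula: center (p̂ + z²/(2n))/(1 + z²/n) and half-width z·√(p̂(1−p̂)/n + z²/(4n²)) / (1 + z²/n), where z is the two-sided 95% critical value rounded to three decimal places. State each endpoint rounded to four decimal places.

p̂ = 294/378 = 0.77778; z = 1.960, so z² = 3.841600.
Denominator 1 + z²/n = 1 + 3.841600/378 = 1.010163.
Center = (0.77778 + 0.005081)/1.010163 = 0.77498.
Radicand: p̂(1−p̂)/n + z²/(4n²) = 0.000457247 + 0.000006722 = 0.000463969.
Half-width = z·√(radicand)/denom = 1.960·0.021540/1.010163 = 0.04179.
CI: 0.77498 ± 0.04179 = (0.7332, 0.8168).

(0.7332, 0.8168)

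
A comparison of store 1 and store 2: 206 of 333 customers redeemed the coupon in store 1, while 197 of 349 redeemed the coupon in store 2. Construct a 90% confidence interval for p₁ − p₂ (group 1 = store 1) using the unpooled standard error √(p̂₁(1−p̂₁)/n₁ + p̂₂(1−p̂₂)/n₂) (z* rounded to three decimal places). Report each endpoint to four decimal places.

(-0.0077, 0.1160)

p̂₁ = 0.61862, p̂₂ = 0.56447, so the observed difference is 0.05415.
Unpooled SE = √(p̂₁(1−p̂₁)/n₁ + p̂₂(1−p̂₂)/n₂) = √(0.000708497 + 0.000704423) = 0.037589.
For 90% confidence, z* = 1.645. Margin = 1.645·0.037589 = 0.06183.
Interval: 0.05415 ± 0.06183 → (-0.0077, 0.1160).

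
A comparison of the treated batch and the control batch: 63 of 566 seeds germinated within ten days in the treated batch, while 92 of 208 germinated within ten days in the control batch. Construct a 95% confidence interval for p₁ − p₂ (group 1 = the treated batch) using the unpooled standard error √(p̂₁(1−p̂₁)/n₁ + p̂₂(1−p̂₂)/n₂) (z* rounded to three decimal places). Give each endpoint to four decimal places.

p̂₁ = 63/566 = 0.11131, p̂₂ = 92/208 = 0.44231; p̂₁ − p̂₂ = -0.33100.
SE = √(0.000174767 + 0.001185921) = √0.001360688 = 0.036888.
The 95% critical value is z* = 1.960. Margin = 1.960·0.036888 = 0.07230.
CI: -0.33100 ± 0.07230 = (-0.4033, -0.2587).

(-0.4033, -0.2587)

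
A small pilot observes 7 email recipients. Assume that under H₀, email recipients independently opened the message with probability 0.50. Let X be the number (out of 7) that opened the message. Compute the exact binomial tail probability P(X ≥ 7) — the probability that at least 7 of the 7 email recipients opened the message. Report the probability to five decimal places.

X is binomial with n = 7 and p = 0.50.
P(X ≥ 7) = C(7,7)·0.50^7·0.50^0.
= 0.007812 = 0.00781.

P = 0.00781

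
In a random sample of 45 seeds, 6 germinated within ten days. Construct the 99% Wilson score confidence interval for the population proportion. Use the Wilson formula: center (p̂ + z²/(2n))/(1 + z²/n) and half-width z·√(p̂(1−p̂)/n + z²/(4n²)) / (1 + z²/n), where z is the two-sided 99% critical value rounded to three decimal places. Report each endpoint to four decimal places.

(0.0498, 0.3111)

Here p̂ = 6/45 = 0.13333 and z = 2.576 (z² = 6.635776).
Denominator 1 + z²/n = 1 + 6.635776/45 = 1.147462.
Center = (0.13333 + 0.073731)/1.147462 = 0.18045.
Radicand: p̂(1−p̂)/n + z²/(4n²) = 0.002567901 + 0.000819232 = 0.003387133.
Half-width = 2.576·√0.003387133/1.147462 = 0.13065.
CI: 0.18045 ± 0.13065 = (0.0498, 0.3111).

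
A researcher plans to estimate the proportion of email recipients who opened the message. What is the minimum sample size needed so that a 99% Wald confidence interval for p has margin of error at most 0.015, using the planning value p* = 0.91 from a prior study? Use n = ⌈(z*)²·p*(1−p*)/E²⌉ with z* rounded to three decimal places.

z* = 2.576 at the 99% level.
p*(1−p*) = 0.91·0.09 = 0.0819.
(z*)²·p*(1−p*)/E² = 6.635776·0.0819/0.000225 = 2415.422.
⌈2415.422⌉ = 2416.

n = 2416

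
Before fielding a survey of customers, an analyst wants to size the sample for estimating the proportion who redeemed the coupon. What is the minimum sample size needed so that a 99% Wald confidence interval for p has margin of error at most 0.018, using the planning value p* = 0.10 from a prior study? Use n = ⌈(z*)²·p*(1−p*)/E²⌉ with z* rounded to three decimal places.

For 99% confidence, z* = 2.576.
p*(1−p*) = 0.0900.
Required n before rounding: 6.635776 × 0.0900 / 0.018² = 1843.271.
⌈1843.271⌉ = 1844.

n = 1844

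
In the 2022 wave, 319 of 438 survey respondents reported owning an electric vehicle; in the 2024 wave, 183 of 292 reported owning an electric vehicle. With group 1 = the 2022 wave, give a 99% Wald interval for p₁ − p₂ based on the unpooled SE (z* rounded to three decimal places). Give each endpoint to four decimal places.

(0.0104, 0.1928)

p̂₁ = 0.72831, p̂₂ = 0.62671, so the observed difference is 0.10160.
Unpooled SE = √(p̂₁(1−p̂₁)/n₁ + p̂₂(1−p̂₂)/n₂) = √(0.000451768 + 0.000801178) = 0.035397.
The 99% critical value is z* = 2.576. Margin of error = 0.09118.
So the interval runs from 0.0104 to 0.1928.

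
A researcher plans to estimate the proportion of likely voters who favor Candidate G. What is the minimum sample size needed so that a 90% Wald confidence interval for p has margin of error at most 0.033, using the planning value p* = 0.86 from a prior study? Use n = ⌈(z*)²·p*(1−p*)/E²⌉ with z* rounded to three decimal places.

n = 300

For 90% confidence, z* = 1.645.
p*(1−p*) = 0.86·0.14 = 0.1204.
(z*)²·p*(1−p*)/E² = 2.706025·0.1204/0.001089 = 299.179.
⌈299.179⌉ = 300.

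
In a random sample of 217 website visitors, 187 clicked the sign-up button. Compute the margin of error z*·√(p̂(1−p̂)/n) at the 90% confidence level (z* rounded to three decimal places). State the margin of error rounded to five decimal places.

The sample proportion is 187/217 = 0.86175.
Standard error of p̂: √(0.119136/217) = √0.000549014 = 0.023431.
The 90% critical value is z* = 1.645.
So ME = 0.03854.

ME = 0.03854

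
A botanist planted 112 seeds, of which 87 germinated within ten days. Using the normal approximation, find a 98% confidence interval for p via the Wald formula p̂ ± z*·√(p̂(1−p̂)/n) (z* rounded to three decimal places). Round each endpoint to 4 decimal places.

(0.6853, 0.8683)

The sample proportion is 87/112 = 0.77679.
SE = √(p̂(1−p̂)/n) = √(0.173390/112) = 0.039346.
For 98% confidence, z* = 2.326.
Margin = 2.326·0.039346 = 0.09152.
Interval: 0.77679 ± 0.09152 → (0.6853, 0.8683).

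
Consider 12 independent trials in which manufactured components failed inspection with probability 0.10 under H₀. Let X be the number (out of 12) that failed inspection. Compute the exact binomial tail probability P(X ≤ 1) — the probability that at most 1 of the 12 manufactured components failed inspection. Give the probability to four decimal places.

X ~ Binomial(n=12, p=0.10).
P(X ≤ 1) = C(12,0)·0.10^0·0.90^12 + C(12,1)·0.10^1·0.90^11.
= 0.282430 + 0.376573 = 0.6590.

P = 0.6590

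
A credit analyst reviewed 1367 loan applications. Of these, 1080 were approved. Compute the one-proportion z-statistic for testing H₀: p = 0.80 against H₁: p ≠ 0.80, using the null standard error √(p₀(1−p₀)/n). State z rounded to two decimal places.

z = -0.92

p̂ = 1080/1367 = 0.79005.
SE₀ = √(0.80·0.20/1367) = 0.010819.
z = (0.79005 − 0.80)/0.010819 = -0.00995/0.010819 = -0.92.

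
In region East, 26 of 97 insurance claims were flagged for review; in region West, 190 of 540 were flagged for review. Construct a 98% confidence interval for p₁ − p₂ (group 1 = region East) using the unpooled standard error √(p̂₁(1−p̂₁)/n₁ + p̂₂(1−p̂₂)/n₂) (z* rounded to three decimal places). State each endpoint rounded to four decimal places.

p̂₁ = 0.26804, p̂₂ = 0.35185, so the observed difference is -0.08381.
Unpooled SE = √(p̂₁(1−p̂₁)/n₁ + p̂₂(1−p̂₂)/n₂) = √(0.002022630 + 0.000422319) = 0.049446.
For 98% confidence, z* = 2.326. Margin of error = 0.11501.
So the interval runs from -0.1988 to 0.0312.

(-0.1988, 0.0312)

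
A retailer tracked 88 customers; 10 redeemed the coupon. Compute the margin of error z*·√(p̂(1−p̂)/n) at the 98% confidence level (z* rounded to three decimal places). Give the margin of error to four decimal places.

ME = 0.0787

Sample proportion p̂ = 10/88 = 0.11364.
SE(p̂) = √(0.11364·0.88636/88) = 0.033832.
The 98% critical value is z* = 2.326.
ME = 2.326·0.033832 = 0.0787.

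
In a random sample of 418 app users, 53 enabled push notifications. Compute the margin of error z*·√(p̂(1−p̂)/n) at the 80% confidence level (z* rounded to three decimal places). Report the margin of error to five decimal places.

p̂ = 53/418 = 0.12679.
Standard error of p̂: √(0.110717/418) = √0.000264874 = 0.016275.
z* = 1.282 at the 80% level.
Margin of error = z*·SE = 1.282 × 0.016275 = 0.02086.

ME = 0.02086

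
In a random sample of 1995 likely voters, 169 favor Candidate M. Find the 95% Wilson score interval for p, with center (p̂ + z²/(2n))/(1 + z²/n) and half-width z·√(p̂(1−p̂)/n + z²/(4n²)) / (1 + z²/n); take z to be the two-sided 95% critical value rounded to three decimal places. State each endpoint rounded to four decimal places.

(0.0733, 0.0977)

p̂ = 169/1995 = 0.08471; z = 1.960, so z² = 3.841600.
1 + z²/n = 1.001926.
Adjusted center: (0.08471 + z²/(2n))/1.001926 = 0.08551.
Radicand: p̂(1−p̂)/n + z²/(4n²) = 0.000038865 + 0.000000241 = 0.000039106.
Half-width = z·√(radicand)/denom = 1.960·0.006254/1.001926 = 0.01223.
Interval: 0.08551 ± 0.01223 → (0.0733, 0.0977).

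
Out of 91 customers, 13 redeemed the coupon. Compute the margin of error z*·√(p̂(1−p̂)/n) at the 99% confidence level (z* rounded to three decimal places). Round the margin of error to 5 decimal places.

With x = 13 successes in n = 91, p̂ = 0.14286.
SE(p̂) = √(0.14286·0.85714/91) = 0.036682.
z* = 2.576 at the 99% level.
ME = 2.576·0.036682 = 0.09449.

ME = 0.09449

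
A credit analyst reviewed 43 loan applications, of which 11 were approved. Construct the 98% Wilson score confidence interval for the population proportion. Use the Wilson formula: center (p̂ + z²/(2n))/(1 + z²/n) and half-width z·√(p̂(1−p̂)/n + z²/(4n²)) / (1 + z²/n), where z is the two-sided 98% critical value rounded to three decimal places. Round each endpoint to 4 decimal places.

(0.1347, 0.4315)

Here p̂ = 11/43 = 0.25581 and z = 2.326 (z² = 5.410276).
1 + z²/n = 1.125820.
Adjusted center: (0.25581 + z²/(2n))/1.125820 = 0.28310.
Radicand: p̂(1−p̂)/n + z²/(4n²) = 0.004427283 + 0.000731514 = 0.005158797.
Half-width = 2.326·√0.005158797/1.125820 = 0.14839.
CI: 0.28310 ± 0.14839 = (0.1347, 0.4315).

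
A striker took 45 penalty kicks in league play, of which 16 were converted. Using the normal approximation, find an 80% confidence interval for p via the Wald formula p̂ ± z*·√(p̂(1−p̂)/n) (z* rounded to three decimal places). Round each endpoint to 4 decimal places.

The sample proportion is 16/45 = 0.35556.
SE(p̂) = √(0.35556·0.64444/45) = 0.071358.
The 80% critical value is z* = 1.282.
Margin = 1.282·0.071358 = 0.09148.
Interval: 0.35556 ± 0.09148 → (0.2641, 0.4470).

(0.2641, 0.4470)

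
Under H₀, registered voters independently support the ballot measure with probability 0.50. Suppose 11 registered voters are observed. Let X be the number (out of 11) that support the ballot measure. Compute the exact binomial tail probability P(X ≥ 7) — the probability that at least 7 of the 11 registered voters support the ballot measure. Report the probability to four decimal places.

P = 0.2744

X is binomial with n = 11 and p = 0.50.
P(X ≥ 7) = Σ_{j=7}^{11} C(11,j)·0.50^j·0.50^{11−j}.
= 0.161133 + 0.080566 + 0.026855 + 0.005371 + 0.000488 = 0.2744.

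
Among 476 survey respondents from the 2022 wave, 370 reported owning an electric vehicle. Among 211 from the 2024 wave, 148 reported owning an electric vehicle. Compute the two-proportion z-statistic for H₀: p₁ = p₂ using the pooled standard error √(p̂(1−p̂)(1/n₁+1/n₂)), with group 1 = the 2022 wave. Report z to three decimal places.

p̂₁ = 370/476 = 0.77731, p̂₂ = 148/211 = 0.70142.
Pooled p̂ = (370+148)/(476+211) = 518/687 = 0.75400.
SE = √[p̂(1−p̂)(1/n₁+1/n₂)] = √[0.75400·0.24600·(1/476+1/211)] ≈ 0.035619.
z = (p̂₁ − p̂₂)/SE = (0.77731 − 0.70142)/0.035619 = 0.07589/0.035619 = 2.131.

z = 2.131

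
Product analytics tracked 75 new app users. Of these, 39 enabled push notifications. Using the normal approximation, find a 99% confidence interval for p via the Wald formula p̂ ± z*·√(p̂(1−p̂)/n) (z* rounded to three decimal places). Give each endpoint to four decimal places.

(0.3714, 0.6686)

With x = 39 successes in n = 75, p̂ = 0.52000.
Standard error of p̂: √(0.249600/75) = √0.003328000 = 0.057689.
The 99% critical value is z* = 2.576.
Margin = 2.576·0.057689 = 0.14861.
So the interval runs from 0.3714 to 0.6686.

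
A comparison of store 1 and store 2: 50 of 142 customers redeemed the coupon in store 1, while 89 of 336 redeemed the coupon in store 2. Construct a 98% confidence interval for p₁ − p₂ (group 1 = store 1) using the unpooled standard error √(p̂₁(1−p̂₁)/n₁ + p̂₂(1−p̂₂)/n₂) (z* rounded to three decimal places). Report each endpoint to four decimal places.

(-0.0215, 0.1960)

p̂₁ = 0.35211, p̂₂ = 0.26488, so the observed difference is 0.08723.
Unpooled SE = √(p̂₁(1−p̂₁)/n₁ + p̂₂(1−p̂₂)/n₂) = √(0.001606545 + 0.000579521) = 0.046755.
For 98% confidence, z* = 2.326. Margin of error = 0.10875.
Interval: 0.08723 ± 0.10875 → (-0.0215, 0.1960).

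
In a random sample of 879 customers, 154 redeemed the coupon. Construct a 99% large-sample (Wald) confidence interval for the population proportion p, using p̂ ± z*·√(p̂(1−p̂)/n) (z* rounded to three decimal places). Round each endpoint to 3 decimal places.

(0.142, 0.208)

Sample proportion p̂ = 154/879 = 0.17520.
SE(p̂) = √(0.17520·0.82480/879) = 0.012822.
The 99% critical value is z* = 2.576.
Margin = 2.576·0.012822 = 0.03303.
CI: 0.17520 ± 0.03303 = (0.142, 0.208).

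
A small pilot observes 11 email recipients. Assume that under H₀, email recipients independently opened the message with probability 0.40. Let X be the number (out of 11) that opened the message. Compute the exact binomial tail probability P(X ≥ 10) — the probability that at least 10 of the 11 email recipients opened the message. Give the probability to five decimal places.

P = 0.00073

X is binomial with n = 11 and p = 0.40.
P(X ≥ 10) = C(11,10)·0.40^10·0.60^1 + C(11,11)·0.40^11·0.60^0.
= 0.000692 + 0.000042 = 0.00073.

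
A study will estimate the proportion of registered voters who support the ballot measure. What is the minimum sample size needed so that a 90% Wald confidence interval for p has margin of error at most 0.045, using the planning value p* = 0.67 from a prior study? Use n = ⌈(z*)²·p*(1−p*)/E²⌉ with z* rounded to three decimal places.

The 90% critical value is z* = 1.645.
p*(1−p*) = 0.2211.
(z*)²·p*(1−p*)/E² = 2.706025·0.2211/0.002025 = 295.458.
⌈295.458⌉ = 296.

n = 296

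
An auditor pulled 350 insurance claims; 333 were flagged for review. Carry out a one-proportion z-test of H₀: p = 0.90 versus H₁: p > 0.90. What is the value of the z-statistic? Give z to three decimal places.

The sample proportion is 333/350 = 0.95143.
SE₀ = √(0.90·0.10/350) = 0.016036.
z = (p̂ − p₀)/SE = (0.95143 − 0.90)/0.016036 = 3.207.

z = 3.207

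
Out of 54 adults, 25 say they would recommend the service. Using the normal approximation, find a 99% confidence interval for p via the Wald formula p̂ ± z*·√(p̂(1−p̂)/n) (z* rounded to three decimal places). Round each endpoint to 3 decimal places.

(0.288, 0.638)

Sample proportion p̂ = 25/54 = 0.46296.
Standard error of p̂: √(0.248628/54) = √0.004604227 = 0.067854.
For 99% confidence, z* = 2.576.
Margin of error: 2.576 × 0.067854 = 0.17479.
Interval: 0.46296 ± 0.17479 → (0.288, 0.638).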